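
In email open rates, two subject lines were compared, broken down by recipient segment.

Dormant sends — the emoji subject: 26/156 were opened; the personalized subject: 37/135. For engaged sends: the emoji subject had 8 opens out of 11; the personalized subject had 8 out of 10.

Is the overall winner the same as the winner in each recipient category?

Yes

Dormant: the emoji subject 26/156 = 16.7%, the personalized subject 37/135 = 27.4% → the personalized subject
Engaged: the emoji subject 8/11 = 72.7%, the personalized subject 8/10 = 80.0% → the personalized subject
Overall: the emoji subject 34/167 = 20.4%, the personalized subject 45/145 = 31.0% → the personalized subject
The personalized subject wins overall and in every recipient group — no reversal.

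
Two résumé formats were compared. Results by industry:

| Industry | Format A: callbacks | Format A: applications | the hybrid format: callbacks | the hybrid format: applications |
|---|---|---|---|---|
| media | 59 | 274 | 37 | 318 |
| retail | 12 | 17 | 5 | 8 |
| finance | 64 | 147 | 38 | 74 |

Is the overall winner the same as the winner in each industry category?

No

Media: Format A 59/274 = 21.5%, the hybrid format 37/318 = 11.6% → Format A
Retail: Format A 12/17 = 70.6%, the hybrid format 5/8 = 62.5% → Format A
Finance: Format A 64/147 = 43.5%, the hybrid format 38/74 = 51.4% → the hybrid format
Overall: Format A 135/438 = 30.8%, the hybrid format 80/400 = 20.0% → Format A
Neither sweeps: Format A wins 2 of 3 groups, the hybrid format wins 1. Format A wins overall but not every group — no Simpson reversal.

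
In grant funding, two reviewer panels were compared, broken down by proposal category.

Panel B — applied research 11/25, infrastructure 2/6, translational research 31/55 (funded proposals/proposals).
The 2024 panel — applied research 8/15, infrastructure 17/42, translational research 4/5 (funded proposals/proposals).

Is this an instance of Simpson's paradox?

Yes

Applied research: Panel B 11/25 = 44.0%, the 2024 panel 8/15 = 53.3% → the 2024 panel
Infrastructure: Panel B 2/6 = 33.3%, the 2024 panel 17/42 = 40.5% → the 2024 panel
Translational research: Panel B 31/55 = 56.4%, the 2024 panel 4/5 = 80.0% → the 2024 panel
Overall: Panel B 44/86 = 51.2%, the 2024 panel 29/62 = 46.8% → Panel B
The 2024 panel wins each proposal group but Panel B wins overall — the comparison reverses. The 2024 panel's proposals skew toward infrastructure, which has a lower base rate.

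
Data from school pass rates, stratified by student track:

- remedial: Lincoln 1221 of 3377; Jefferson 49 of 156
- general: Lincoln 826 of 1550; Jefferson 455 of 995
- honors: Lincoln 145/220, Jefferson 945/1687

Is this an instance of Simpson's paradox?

Yes

Remedial: Lincoln 1221/3377 = 36.2%, Jefferson 49/156 = 31.4% → Lincoln
General: Lincoln 826/1550 = 53.3%, Jefferson 455/995 = 45.7% → Lincoln
Honors: Lincoln 145/220 = 65.9%, Jefferson 945/1687 = 56.0% → Lincoln
Overall: Lincoln 2192/5147 = 42.6%, Jefferson 1449/2838 = 51.1% → Jefferson
Lincoln wins each student group but Jefferson wins overall — the comparison reverses. Lincoln's students skew toward remedial, which has a lower base rate.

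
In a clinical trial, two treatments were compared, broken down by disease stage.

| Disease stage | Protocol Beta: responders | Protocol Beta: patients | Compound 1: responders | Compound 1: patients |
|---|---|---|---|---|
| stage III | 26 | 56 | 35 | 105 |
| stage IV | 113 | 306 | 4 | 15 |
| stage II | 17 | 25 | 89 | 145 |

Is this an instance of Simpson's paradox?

Yes

Stage III: Protocol Beta 26/56 = 46.4%, Compound 1 35/105 = 33.3% → Protocol Beta
Stage IV: Protocol Beta 113/306 = 36.9%, Compound 1 4/15 = 26.7% → Protocol Beta
Stage II: Protocol Beta 17/25 = 68.0%, Compound 1 89/145 = 61.4% → Protocol Beta
Overall: Protocol Beta 156/387 = 40.3%, Compound 1 128/265 = 48.3% → Compound 1
Protocol Beta wins each disease group but Compound 1 wins overall — the comparison reverses. Protocol Beta's patients skew toward stage IV, which has a lower base rate.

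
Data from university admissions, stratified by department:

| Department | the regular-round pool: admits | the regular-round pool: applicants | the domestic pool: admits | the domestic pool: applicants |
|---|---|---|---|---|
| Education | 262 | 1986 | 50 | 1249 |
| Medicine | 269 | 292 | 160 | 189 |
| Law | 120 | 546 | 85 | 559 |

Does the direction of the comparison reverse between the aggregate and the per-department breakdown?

Education: the regular-round pool 262/1986 = 13.2%, the domestic pool 50/1249 = 4.0% → the regular-round pool
Medicine: the regular-round pool 269/292 = 92.1%, the domestic pool 160/189 = 84.7% → the regular-round pool
Law: the regular-round pool 120/546 = 22.0%, the domestic pool 85/559 = 15.2% → the regular-round pool
Overall: the regular-round pool 651/2824 = 23.1%, the domestic pool 295/1997 = 14.8% → the regular-round pool
The regular-round pool wins overall and in every department group — no reversal.

No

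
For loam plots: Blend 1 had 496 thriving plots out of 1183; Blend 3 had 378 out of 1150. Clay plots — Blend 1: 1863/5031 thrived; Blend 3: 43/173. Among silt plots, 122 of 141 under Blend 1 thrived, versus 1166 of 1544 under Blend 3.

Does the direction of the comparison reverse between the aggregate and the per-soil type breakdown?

Yes

Loam: Blend 1 496/1183 = 41.9%, Blend 3 378/1150 = 32.9% → Blend 1
Clay: Blend 1 1863/5031 = 37.0%, Blend 3 43/173 = 24.9% → Blend 1
Silt: Blend 1 122/141 = 86.5%, Blend 3 1166/1544 = 75.5% → Blend 1
Overall: Blend 1 2481/6355 = 39.0%, Blend 3 1587/2867 = 55.4% → Blend 3
Blend 1 wins each soil group but Blend 3 wins overall — the comparison reverses. Blend 1's plots skew toward clay, which has a lower base rate.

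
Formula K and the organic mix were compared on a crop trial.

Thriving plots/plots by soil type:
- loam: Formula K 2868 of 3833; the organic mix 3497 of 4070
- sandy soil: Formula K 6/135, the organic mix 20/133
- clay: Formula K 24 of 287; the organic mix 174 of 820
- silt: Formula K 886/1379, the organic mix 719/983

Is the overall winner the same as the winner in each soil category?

Yes

Loam: Formula K 2868/3833 = 74.8%, the organic mix 3497/4070 = 85.9% → the organic mix
Sandy soil: Formula K 6/135 = 4.4%, the organic mix 20/133 = 15.0% → the organic mix
Clay: Formula K 24/287 = 8.4%, the organic mix 174/820 = 21.2% → the organic mix
Silt: Formula K 886/1379 = 64.2%, the organic mix 719/983 = 73.1% → the organic mix
Overall: Formula K 3784/5634 = 67.2%, the organic mix 4410/6006 = 73.4% → the organic mix
The organic mix wins overall and in every soil group — no reversal.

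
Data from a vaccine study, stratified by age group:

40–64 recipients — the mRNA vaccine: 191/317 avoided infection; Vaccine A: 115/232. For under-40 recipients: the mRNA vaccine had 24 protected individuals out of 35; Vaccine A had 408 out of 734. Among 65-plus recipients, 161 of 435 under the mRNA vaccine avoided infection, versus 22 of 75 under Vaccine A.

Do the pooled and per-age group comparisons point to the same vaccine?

40–64: the mRNA vaccine 191/317 = 60.3%, Vaccine A 115/232 = 49.6% → the mRNA vaccine
Under-40: the mRNA vaccine 24/35 = 68.6%, Vaccine A 408/734 = 55.6% → the mRNA vaccine
65-plus: the mRNA vaccine 161/435 = 37.0%, Vaccine A 22/75 = 29.3% → the mRNA vaccine
Overall: the mRNA vaccine 376/787 = 47.8%, Vaccine A 545/1041 = 52.4% → Vaccine A
The mRNA vaccine wins each age group but Vaccine A wins overall — the comparison reverses. The mRNA vaccine's recipients skew toward 65-plus, which has a lower base rate.

No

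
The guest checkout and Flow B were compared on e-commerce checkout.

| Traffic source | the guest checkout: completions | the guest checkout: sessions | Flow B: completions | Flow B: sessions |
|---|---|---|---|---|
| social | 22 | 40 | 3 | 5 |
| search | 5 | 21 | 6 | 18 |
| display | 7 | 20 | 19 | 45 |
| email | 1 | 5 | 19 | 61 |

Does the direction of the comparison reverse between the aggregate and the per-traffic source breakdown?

Social: the guest checkout 22/40 = 55.0%, Flow B 3/5 = 60.0% → Flow B
Search: the guest checkout 5/21 = 23.8%, Flow B 6/18 = 33.3% → Flow B
Display: the guest checkout 7/20 = 35.0%, Flow B 19/45 = 42.2% → Flow B
Email: the guest checkout 1/5 = 20.0%, Flow B 19/61 = 31.1% → Flow B
Overall: the guest checkout 35/86 = 40.7%, Flow B 47/129 = 36.4% → the guest checkout
Flow B wins each traffic group but the guest checkout wins overall — the comparison reverses. Flow B's sessions skew toward email, which has a lower base rate.

Yes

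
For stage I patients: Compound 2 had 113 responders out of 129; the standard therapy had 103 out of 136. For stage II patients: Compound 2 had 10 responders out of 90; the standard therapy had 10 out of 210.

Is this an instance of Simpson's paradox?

Stage I: Compound 2 113/129 = 87.6%, the standard therapy 103/136 = 75.7% → Compound 2
Stage II: Compound 2 10/90 = 11.1%, the standard therapy 10/210 = 4.8% → Compound 2
Overall: Compound 2 123/219 = 56.2%, the standard therapy 113/346 = 32.7% → Compound 2
Compound 2 wins overall and in every disease group — no reversal.

No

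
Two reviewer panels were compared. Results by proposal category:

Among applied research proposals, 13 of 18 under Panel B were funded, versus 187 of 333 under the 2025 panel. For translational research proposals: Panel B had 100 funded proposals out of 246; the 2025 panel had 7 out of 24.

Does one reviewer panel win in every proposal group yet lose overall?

Yes

Applied research: Panel B 13/18 = 72.2%, the 2025 panel 187/333 = 56.2% → Panel B
Translational research: Panel B 100/246 = 40.7%, the 2025 panel 7/24 = 29.2% → Panel B
Overall: Panel B 113/264 = 42.8%, the 2025 panel 194/357 = 54.3% → the 2025 panel
Panel B wins each proposal group but the 2025 panel wins overall — the comparison reverses. Panel B's proposals skew toward translational research, which has a lower base rate.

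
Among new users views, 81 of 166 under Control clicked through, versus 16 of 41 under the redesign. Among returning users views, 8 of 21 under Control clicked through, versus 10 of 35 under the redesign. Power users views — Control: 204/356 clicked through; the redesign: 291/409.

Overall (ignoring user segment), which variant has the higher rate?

the redesign

New users: Control 81/166 = 48.8%, the redesign 16/41 = 39.0% → Control
Returning users: Control 8/21 = 38.1%, the redesign 10/35 = 28.6% → Control
Power users: Control 204/356 = 57.3%, the redesign 291/409 = 71.1% → the redesign
Overall: Control 293/543 = 54.0%, the redesign 317/485 = 65.4% → the redesign
(Neither sweeps every user group, but the redesign has the higher pooled rate.)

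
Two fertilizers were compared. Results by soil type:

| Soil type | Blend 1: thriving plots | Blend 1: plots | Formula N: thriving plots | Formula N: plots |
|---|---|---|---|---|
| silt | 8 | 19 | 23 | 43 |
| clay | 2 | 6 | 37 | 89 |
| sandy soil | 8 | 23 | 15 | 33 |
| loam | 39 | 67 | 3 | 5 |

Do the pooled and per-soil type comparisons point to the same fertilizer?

Silt: Blend 1 8/19 = 42.1%, Formula N 23/43 = 53.5% → Formula N
Clay: Blend 1 2/6 = 33.3%, Formula N 37/89 = 41.6% → Formula N
Sandy soil: Blend 1 8/23 = 34.8%, Formula N 15/33 = 45.5% → Formula N
Loam: Blend 1 39/67 = 58.2%, Formula N 3/5 = 60.0% → Formula N
Overall: Blend 1 57/115 = 49.6%, Formula N 78/170 = 45.9% → Blend 1
Formula N wins each soil group but Blend 1 wins overall — the comparison reverses. Formula N's plots skew toward clay, which has a lower base rate.

No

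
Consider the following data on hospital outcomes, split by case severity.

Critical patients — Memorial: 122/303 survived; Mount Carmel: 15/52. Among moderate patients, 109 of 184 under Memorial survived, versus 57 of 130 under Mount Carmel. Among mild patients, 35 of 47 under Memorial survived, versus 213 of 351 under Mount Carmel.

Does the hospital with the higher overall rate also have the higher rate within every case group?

No

Critical: Memorial 122/303 = 40.3%, Mount Carmel 15/52 = 28.8% → Memorial
Moderate: Memorial 109/184 = 59.2%, Mount Carmel 57/130 = 43.8% → Memorial
Mild: Memorial 35/47 = 74.5%, Mount Carmel 213/351 = 60.7% → Memorial
Overall: Memorial 266/534 = 49.8%, Mount Carmel 285/533 = 53.5% → Mount Carmel
Memorial wins each case group but Mount Carmel wins overall — the comparison reverses. Memorial's patients skew toward critical, which has a lower base rate.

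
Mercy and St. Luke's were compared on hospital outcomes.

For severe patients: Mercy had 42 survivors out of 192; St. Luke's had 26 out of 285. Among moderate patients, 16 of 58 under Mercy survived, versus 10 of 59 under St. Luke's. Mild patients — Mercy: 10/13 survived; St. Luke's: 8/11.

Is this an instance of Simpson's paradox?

No

Severe: Mercy 42/192 = 21.9%, St. Luke's 26/285 = 9.1% → Mercy
Moderate: Mercy 16/58 = 27.6%, St. Luke's 10/59 = 16.9% → Mercy
Mild: Mercy 10/13 = 76.9%, St. Luke's 8/11 = 72.7% → Mercy
Overall: Mercy 68/263 = 25.9%, St. Luke's 44/355 = 12.4% → Mercy
Mercy wins overall and in every case group — no reversal.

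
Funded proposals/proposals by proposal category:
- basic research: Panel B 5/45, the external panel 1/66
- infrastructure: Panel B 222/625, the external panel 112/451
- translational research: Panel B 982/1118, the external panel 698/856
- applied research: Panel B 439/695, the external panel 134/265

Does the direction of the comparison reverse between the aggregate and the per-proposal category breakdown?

No

Basic research: Panel B 5/45 = 11.1%, the external panel 1/66 = 1.5% → Panel B
Infrastructure: Panel B 222/625 = 35.5%, the external panel 112/451 = 24.8% → Panel B
Translational research: Panel B 982/1118 = 87.8%, the external panel 698/856 = 81.5% → Panel B
Applied research: Panel B 439/695 = 63.2%, the external panel 134/265 = 50.6% → Panel B
Overall: Panel B 1648/2483 = 66.4%, the external panel 945/1638 = 57.7% → Panel B
Panel B wins overall and in every proposal group — no reversal.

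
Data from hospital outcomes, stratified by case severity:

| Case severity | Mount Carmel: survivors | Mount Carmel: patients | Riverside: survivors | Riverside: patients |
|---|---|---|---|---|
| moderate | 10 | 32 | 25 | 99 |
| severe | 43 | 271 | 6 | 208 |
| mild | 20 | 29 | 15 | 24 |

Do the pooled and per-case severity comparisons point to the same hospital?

Yes

Moderate: Mount Carmel 10/32 = 31.2%, Riverside 25/99 = 25.3% → Mount Carmel
Severe: Mount Carmel 43/271 = 15.9%, Riverside 6/208 = 2.9% → Mount Carmel
Mild: Mount Carmel 20/29 = 69.0%, Riverside 15/24 = 62.5% → Mount Carmel
Overall: Mount Carmel 73/332 = 22.0%, Riverside 46/331 = 13.9% → Mount Carmel
Mount Carmel wins overall and in every case group — no reversal.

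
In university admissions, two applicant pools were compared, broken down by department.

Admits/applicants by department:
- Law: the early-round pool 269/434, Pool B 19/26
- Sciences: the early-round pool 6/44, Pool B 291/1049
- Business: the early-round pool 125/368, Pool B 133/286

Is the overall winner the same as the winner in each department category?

Law: the early-round pool 269/434 = 62.0%, Pool B 19/26 = 73.1% → Pool B
Sciences: the early-round pool 6/44 = 13.6%, Pool B 291/1049 = 27.7% → Pool B
Business: the early-round pool 125/368 = 34.0%, Pool B 133/286 = 46.5% → Pool B
Overall: the early-round pool 400/846 = 47.3%, Pool B 443/1361 = 32.5% → the early-round pool
Pool B wins each department group but the early-round pool wins overall — the comparison reverses. Pool B's applicants skew toward Sciences, which has a lower base rate.

No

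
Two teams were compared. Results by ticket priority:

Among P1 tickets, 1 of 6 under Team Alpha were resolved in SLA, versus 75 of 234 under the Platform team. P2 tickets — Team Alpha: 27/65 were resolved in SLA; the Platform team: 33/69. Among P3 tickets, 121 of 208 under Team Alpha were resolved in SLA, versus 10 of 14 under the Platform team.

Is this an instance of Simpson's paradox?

P1: Team Alpha 1/6 = 16.7%, the Platform team 75/234 = 32.1% → the Platform team
P2: Team Alpha 27/65 = 41.5%, the Platform team 33/69 = 47.8% → the Platform team
P3: Team Alpha 121/208 = 58.2%, the Platform team 10/14 = 71.4% → the Platform team
Overall: Team Alpha 149/279 = 53.4%, the Platform team 118/317 = 37.2% → Team Alpha
The Platform team wins each ticket group but Team Alpha wins overall — the comparison reverses. The Platform team's tickets skew toward P1, which has a lower base rate.

Yes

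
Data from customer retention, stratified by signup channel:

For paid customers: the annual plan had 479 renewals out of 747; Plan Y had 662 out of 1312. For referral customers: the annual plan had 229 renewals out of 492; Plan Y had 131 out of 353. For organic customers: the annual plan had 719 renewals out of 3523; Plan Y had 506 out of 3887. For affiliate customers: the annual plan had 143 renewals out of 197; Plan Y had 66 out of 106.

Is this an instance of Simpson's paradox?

No

Paid: the annual plan 479/747 = 64.1%, Plan Y 662/1312 = 50.5% → the annual plan
Referral: the annual plan 229/492 = 46.5%, Plan Y 131/353 = 37.1% → the annual plan
Organic: the annual plan 719/3523 = 20.4%, Plan Y 506/3887 = 13.0% → the annual plan
Affiliate: the annual plan 143/197 = 72.6%, Plan Y 66/106 = 62.3% → the annual plan
Overall: the annual plan 1570/4959 = 31.7%, Plan Y 1365/5658 = 24.1% → the annual plan
The annual plan wins overall and in every signup group — no reversal.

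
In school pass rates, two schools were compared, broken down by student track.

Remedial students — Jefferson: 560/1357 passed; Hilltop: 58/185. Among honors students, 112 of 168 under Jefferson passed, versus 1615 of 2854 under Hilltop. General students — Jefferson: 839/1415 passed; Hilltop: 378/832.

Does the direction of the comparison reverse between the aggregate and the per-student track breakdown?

Remedial: Jefferson 560/1357 = 41.3%, Hilltop 58/185 = 31.4% → Jefferson
Honors: Jefferson 112/168 = 66.7%, Hilltop 1615/2854 = 56.6% → Jefferson
General: Jefferson 839/1415 = 59.3%, Hilltop 378/832 = 45.4% → Jefferson
Overall: Jefferson 1511/2940 = 51.4%, Hilltop 2051/3871 = 53.0% → Hilltop
Jefferson wins each student group but Hilltop wins overall — the comparison reverses. Jefferson's students skew toward remedial, which has a lower base rate.

Yes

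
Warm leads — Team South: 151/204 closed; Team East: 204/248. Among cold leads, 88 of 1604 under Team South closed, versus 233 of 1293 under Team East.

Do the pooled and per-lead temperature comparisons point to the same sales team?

Warm: Team South 151/204 = 74.0%, Team East 204/248 = 82.3% → Team East
Cold: Team South 88/1604 = 5.5%, Team East 233/1293 = 18.0% → Team East
Overall: Team South 239/1808 = 13.2%, Team East 437/1541 = 28.4% → Team East
Team East wins overall and in every lead group — no reversal.

Yes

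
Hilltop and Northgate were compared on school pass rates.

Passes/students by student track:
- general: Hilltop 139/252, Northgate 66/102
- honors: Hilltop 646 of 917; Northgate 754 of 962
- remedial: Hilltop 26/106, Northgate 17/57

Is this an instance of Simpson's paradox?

No

General: Hilltop 139/252 = 55.2%, Northgate 66/102 = 64.7% → Northgate
Honors: Hilltop 646/917 = 70.4%, Northgate 754/962 = 78.4% → Northgate
Remedial: Hilltop 26/106 = 24.5%, Northgate 17/57 = 29.8% → Northgate
Overall: Hilltop 811/1275 = 63.6%, Northgate 837/1121 = 74.7% → Northgate
Northgate wins overall and in every student group — no reversal.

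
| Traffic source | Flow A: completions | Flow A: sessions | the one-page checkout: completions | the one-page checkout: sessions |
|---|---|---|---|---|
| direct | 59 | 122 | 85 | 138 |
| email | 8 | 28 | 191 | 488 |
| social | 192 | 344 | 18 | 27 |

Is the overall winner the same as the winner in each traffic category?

Direct: Flow A 59/122 = 48.4%, the one-page checkout 85/138 = 61.6% → the one-page checkout
Email: Flow A 8/28 = 28.6%, the one-page checkout 191/488 = 39.1% → the one-page checkout
Social: Flow A 192/344 = 55.8%, the one-page checkout 18/27 = 66.7% → the one-page checkout
Overall: Flow A 259/494 = 52.4%, the one-page checkout 294/653 = 45.0% → Flow A
The one-page checkout wins each traffic group but Flow A wins overall — the comparison reverses. The one-page checkout's sessions skew toward email, which has a lower base rate.

No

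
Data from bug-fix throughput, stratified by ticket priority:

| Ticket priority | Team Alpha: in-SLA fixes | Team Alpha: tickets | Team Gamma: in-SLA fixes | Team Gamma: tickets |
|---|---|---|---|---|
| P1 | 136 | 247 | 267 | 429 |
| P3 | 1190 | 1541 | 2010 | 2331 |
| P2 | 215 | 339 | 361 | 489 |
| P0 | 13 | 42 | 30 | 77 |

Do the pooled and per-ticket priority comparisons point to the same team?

P1: Team Alpha 136/247 = 55.1%, Team Gamma 267/429 = 62.2% → Team Gamma
P3: Team Alpha 1190/1541 = 77.2%, Team Gamma 2010/2331 = 86.2% → Team Gamma
P2: Team Alpha 215/339 = 63.4%, Team Gamma 361/489 = 73.8% → Team Gamma
P0: Team Alpha 13/42 = 31.0%, Team Gamma 30/77 = 39.0% → Team Gamma
Overall: Team Alpha 1554/2169 = 71.6%, Team Gamma 2668/3326 = 80.2% → Team Gamma
Team Gamma wins overall and in every ticket group — no reversal.

Yes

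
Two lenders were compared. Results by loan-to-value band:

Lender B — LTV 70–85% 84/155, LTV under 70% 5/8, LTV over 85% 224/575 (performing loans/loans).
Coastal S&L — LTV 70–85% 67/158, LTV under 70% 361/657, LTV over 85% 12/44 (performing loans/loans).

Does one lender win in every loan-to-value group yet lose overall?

LTV 70–85%: Lender B 84/155 = 54.2%, Coastal S&L 67/158 = 42.4% → Lender B
LTV under 70%: Lender B 5/8 = 62.5%, Coastal S&L 361/657 = 54.9% → Lender B
LTV over 85%: Lender B 224/575 = 39.0%, Coastal S&L 12/44 = 27.3% → Lender B
Overall: Lender B 313/738 = 42.4%, Coastal S&L 440/859 = 51.2% → Coastal S&L
Lender B wins each loan-to-value group but Coastal S&L wins overall — the comparison reverses. Lender B's loans skew toward LTV over 85%, which has a lower base rate.

Yes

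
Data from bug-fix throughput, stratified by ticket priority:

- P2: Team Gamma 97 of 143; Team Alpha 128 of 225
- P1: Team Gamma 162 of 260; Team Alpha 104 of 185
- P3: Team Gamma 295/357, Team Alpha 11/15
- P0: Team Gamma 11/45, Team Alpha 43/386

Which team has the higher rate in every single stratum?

P2: Team Gamma 97/143 = 67.8%, Team Alpha 128/225 = 56.9% → Team Gamma
P1: Team Gamma 162/260 = 62.3%, Team Alpha 104/185 = 56.2% → Team Gamma
P3: Team Gamma 295/357 = 82.6%, Team Alpha 11/15 = 73.3% → Team Gamma
P0: Team Gamma 11/45 = 24.4%, Team Alpha 43/386 = 11.1% → Team Gamma
Team Gamma has the higher rate in all 4 groups.

Team Gamma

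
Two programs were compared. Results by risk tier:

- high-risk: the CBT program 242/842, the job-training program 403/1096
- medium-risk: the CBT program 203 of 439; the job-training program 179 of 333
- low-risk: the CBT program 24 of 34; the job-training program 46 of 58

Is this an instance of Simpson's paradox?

No

High-risk: the CBT program 242/842 = 28.7%, the job-training program 403/1096 = 36.8% → the job-training program
Medium-risk: the CBT program 203/439 = 46.2%, the job-training program 179/333 = 53.8% → the job-training program
Low-risk: the CBT program 24/34 = 70.6%, the job-training program 46/58 = 79.3% → the job-training program
Overall: the CBT program 469/1315 = 35.7%, the job-training program 628/1487 = 42.2% → the job-training program
The job-training program wins overall and in every risk group — no reversal.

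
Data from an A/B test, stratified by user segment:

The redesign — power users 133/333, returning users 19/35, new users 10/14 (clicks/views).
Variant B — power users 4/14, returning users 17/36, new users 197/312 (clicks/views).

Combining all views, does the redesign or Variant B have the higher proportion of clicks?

Power users: the redesign 133/333 = 39.9%, Variant B 4/14 = 28.6% → the redesign
Returning users: the redesign 19/35 = 54.3%, Variant B 17/36 = 47.2% → the redesign
New users: the redesign 10/14 = 71.4%, Variant B 197/312 = 63.1% → the redesign
Overall: the redesign 162/382 = 42.4%, Variant B 218/362 = 60.2% → Variant B
(The redesign wins every user group but Variant B wins overall — the redesign's views skew toward the low-rate power users group.)

Variant B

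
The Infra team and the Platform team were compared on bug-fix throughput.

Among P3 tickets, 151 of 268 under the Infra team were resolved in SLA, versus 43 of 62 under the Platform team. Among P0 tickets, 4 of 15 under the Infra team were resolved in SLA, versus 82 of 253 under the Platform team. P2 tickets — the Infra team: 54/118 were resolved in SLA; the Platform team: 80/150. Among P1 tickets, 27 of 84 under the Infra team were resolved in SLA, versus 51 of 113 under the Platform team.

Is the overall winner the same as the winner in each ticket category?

P3: the Infra team 151/268 = 56.3%, the Platform team 43/62 = 69.4% → the Platform team
P0: the Infra team 4/15 = 26.7%, the Platform team 82/253 = 32.4% → the Platform team
P2: the Infra team 54/118 = 45.8%, the Platform team 80/150 = 53.3% → the Platform team
P1: the Infra team 27/84 = 32.1%, the Platform team 51/113 = 45.1% → the Platform team
Overall: the Infra team 236/485 = 48.7%, the Platform team 256/578 = 44.3% → the Infra team
The Platform team wins each ticket group but the Infra team wins overall — the comparison reverses. The Platform team's tickets skew toward P0, which has a lower base rate.

No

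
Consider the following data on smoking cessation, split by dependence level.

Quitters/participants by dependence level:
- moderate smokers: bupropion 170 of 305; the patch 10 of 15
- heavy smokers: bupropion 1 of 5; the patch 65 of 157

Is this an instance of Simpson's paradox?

Moderate smokers: bupropion 170/305 = 55.7%, the patch 10/15 = 66.7% → the patch
Heavy smokers: bupropion 1/5 = 20.0%, the patch 65/157 = 41.4% → the patch
Overall: bupropion 171/310 = 55.2%, the patch 75/172 = 43.6% → bupropion
The patch wins each dependence group but bupropion wins overall — the comparison reverses. The patch's participants skew toward heavy smokers, which has a lower base rate.

Yes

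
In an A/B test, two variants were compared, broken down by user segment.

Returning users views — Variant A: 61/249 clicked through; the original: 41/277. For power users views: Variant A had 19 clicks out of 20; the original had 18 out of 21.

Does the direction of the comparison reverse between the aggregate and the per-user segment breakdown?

No

Returning users: Variant A 61/249 = 24.5%, the original 41/277 = 14.8% → Variant A
Power users: Variant A 19/20 = 95.0%, the original 18/21 = 85.7% → Variant A
Overall: Variant A 80/269 = 29.7%, the original 59/298 = 19.8% → Variant A
Variant A wins overall and in every user group — no reversal.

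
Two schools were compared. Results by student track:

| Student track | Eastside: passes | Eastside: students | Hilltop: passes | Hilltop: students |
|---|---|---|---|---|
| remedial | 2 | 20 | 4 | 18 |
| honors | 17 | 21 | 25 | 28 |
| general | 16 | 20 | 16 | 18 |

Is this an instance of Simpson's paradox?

Remedial: Eastside 2/20 = 10.0%, Hilltop 4/18 = 22.2% → Hilltop
Honors: Eastside 17/21 = 81.0%, Hilltop 25/28 = 89.3% → Hilltop
General: Eastside 16/20 = 80.0%, Hilltop 16/18 = 88.9% → Hilltop
Overall: Eastside 35/61 = 57.4%, Hilltop 45/64 = 70.3% → Hilltop
Hilltop wins overall and in every student group — no reversal.

No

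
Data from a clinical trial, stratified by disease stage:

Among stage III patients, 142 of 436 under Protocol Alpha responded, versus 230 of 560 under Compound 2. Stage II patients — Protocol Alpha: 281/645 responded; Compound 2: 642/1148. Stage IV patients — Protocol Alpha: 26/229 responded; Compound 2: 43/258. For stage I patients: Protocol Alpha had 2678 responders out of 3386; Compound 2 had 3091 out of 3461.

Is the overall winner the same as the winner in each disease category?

Yes

Stage III: Protocol Alpha 142/436 = 32.6%, Compound 2 230/560 = 41.1% → Compound 2
Stage II: Protocol Alpha 281/645 = 43.6%, Compound 2 642/1148 = 55.9% → Compound 2
Stage IV: Protocol Alpha 26/229 = 11.4%, Compound 2 43/258 = 16.7% → Compound 2
Stage I: Protocol Alpha 2678/3386 = 79.1%, Compound 2 3091/3461 = 89.3% → Compound 2
Overall: Protocol Alpha 3127/4696 = 66.6%, Compound 2 4006/5427 = 73.8% → Compound 2
Compound 2 wins overall and in every disease group — no reversal.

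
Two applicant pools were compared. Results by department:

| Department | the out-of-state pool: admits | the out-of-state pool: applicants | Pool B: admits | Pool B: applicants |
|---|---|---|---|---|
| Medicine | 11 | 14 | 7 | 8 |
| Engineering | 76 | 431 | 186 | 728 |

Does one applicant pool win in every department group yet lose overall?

Medicine: the out-of-state pool 11/14 = 78.6%, Pool B 7/8 = 87.5% → Pool B
Engineering: the out-of-state pool 76/431 = 17.6%, Pool B 186/728 = 25.5% → Pool B
Overall: the out-of-state pool 87/445 = 19.6%, Pool B 193/736 = 26.2% → Pool B
Pool B wins overall and in every department group — no reversal.

No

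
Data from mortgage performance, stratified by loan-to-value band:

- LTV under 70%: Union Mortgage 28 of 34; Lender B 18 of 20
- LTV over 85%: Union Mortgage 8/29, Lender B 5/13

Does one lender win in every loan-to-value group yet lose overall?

LTV under 70%: Union Mortgage 28/34 = 82.4%, Lender B 18/20 = 90.0% → Lender B
LTV over 85%: Union Mortgage 8/29 = 27.6%, Lender B 5/13 = 38.5% → Lender B
Overall: Union Mortgage 36/63 = 57.1%, Lender B 23/33 = 69.7% → Lender B
Lender B wins overall and in every loan-to-value group — no reversal.

No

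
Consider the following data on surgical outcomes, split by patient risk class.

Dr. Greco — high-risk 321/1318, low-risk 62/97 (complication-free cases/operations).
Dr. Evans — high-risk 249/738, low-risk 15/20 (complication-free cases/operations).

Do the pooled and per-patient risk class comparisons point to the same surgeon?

Yes

High-risk: Dr. Greco 321/1318 = 24.4%, Dr. Evans 249/738 = 33.7% → Dr. Evans
Low-risk: Dr. Greco 62/97 = 63.9%, Dr. Evans 15/20 = 75.0% → Dr. Evans
Overall: Dr. Greco 383/1415 = 27.1%, Dr. Evans 264/758 = 34.8% → Dr. Evans
Dr. Evans wins overall and in every patient risk group — no reversal.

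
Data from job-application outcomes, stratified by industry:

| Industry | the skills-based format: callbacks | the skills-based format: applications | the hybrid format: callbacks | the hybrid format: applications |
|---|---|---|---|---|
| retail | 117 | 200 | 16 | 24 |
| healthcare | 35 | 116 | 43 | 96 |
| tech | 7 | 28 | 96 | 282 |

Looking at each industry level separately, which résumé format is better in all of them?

the hybrid format

Retail: the skills-based format 117/200 = 58.5%, the hybrid format 16/24 = 66.7% → the hybrid format
Healthcare: the skills-based format 35/116 = 30.2%, the hybrid format 43/96 = 44.8% → the hybrid format
Tech: the skills-based format 7/28 = 25.0%, the hybrid format 96/282 = 34.0% → the hybrid format
The hybrid format has the higher rate in all 3 groups.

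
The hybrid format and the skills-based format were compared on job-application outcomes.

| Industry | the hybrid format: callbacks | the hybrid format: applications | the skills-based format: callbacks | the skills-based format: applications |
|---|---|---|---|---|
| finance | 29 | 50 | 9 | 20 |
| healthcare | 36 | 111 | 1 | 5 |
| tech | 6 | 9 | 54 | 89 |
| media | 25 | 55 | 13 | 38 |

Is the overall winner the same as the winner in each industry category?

No

Finance: the hybrid format 29/50 = 58.0%, the skills-based format 9/20 = 45.0% → the hybrid format
Healthcare: the hybrid format 36/111 = 32.4%, the skills-based format 1/5 = 20.0% → the hybrid format
Tech: the hybrid format 6/9 = 66.7%, the skills-based format 54/89 = 60.7% → the hybrid format
Media: the hybrid format 25/55 = 45.5%, the skills-based format 13/38 = 34.2% → the hybrid format
Overall: the hybrid format 96/225 = 42.7%, the skills-based format 77/152 = 50.7% → the skills-based format
The hybrid format wins each industry group but the skills-based format wins overall — the comparison reverses. The hybrid format's applications skew toward healthcare, which has a lower base rate.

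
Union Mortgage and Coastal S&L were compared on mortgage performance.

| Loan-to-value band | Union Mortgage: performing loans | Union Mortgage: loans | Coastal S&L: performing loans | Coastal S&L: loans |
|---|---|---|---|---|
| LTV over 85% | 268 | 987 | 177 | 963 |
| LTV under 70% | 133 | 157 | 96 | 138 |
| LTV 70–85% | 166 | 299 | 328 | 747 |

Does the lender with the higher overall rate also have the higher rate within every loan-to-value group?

LTV over 85%: Union Mortgage 268/987 = 27.2%, Coastal S&L 177/963 = 18.4% → Union Mortgage
LTV under 70%: Union Mortgage 133/157 = 84.7%, Coastal S&L 96/138 = 69.6% → Union Mortgage
LTV 70–85%: Union Mortgage 166/299 = 55.5%, Coastal S&L 328/747 = 43.9% → Union Mortgage
Overall: Union Mortgage 567/1443 = 39.3%, Coastal S&L 601/1848 = 32.5% → Union Mortgage
Union Mortgage wins overall and in every loan-to-value group — no reversal.

Yes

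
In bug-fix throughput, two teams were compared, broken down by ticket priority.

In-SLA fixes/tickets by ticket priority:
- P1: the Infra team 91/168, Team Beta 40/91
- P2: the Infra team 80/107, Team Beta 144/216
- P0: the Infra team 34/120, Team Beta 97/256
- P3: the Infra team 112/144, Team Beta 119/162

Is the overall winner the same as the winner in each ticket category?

No

P1: the Infra team 91/168 = 54.2%, Team Beta 40/91 = 44.0% → the Infra team
P2: the Infra team 80/107 = 74.8%, Team Beta 144/216 = 66.7% → the Infra team
P0: the Infra team 34/120 = 28.3%, Team Beta 97/256 = 37.9% → Team Beta
P3: the Infra team 112/144 = 77.8%, Team Beta 119/162 = 73.5% → the Infra team
Overall: the Infra team 317/539 = 58.8%, Team Beta 400/725 = 55.2% → the Infra team
Neither sweeps: the Infra team wins 3 of 4 groups, Team Beta wins 1. The Infra team wins overall but not every group — no Simpson reversal.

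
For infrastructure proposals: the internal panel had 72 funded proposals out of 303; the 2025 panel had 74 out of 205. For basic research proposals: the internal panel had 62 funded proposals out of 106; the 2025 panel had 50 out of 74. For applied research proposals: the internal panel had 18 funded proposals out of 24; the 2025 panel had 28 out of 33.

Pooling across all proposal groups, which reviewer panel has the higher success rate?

the 2025 panel

Infrastructure: the internal panel 72/303 = 23.8%, the 2025 panel 74/205 = 36.1% → the 2025 panel
Basic research: the internal panel 62/106 = 58.5%, the 2025 panel 50/74 = 67.6% → the 2025 panel
Applied research: the internal panel 18/24 = 75.0%, the 2025 panel 28/33 = 84.8% → the 2025 panel
Overall: the internal panel 152/433 = 35.1%, the 2025 panel 152/312 = 48.7% → the 2025 panel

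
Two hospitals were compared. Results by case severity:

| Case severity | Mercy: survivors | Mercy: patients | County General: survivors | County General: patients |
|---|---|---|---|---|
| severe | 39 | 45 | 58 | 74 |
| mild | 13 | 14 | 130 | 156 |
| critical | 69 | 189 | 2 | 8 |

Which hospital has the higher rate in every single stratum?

Severe: Mercy 39/45 = 86.7%, County General 58/74 = 78.4% → Mercy
Mild: Mercy 13/14 = 92.9%, County General 130/156 = 83.3% → Mercy
Critical: Mercy 69/189 = 36.5%, County General 2/8 = 25.0% → Mercy
Mercy has the higher rate in all 3 groups.

Mercy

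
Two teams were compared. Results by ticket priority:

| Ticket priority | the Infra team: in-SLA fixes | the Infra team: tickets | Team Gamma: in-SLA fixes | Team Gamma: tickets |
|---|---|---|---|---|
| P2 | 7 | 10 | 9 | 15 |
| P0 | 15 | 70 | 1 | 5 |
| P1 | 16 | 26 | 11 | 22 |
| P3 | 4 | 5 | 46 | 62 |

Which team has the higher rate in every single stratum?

P2: the Infra team 7/10 = 70.0%, Team Gamma 9/15 = 60.0% → the Infra team
P0: the Infra team 15/70 = 21.4%, Team Gamma 1/5 = 20.0% → the Infra team
P1: the Infra team 16/26 = 61.5%, Team Gamma 11/22 = 50.0% → the Infra team
P3: the Infra team 4/5 = 80.0%, Team Gamma 46/62 = 74.2% → the Infra team
The Infra team has the higher rate in all 4 groups.

the Infra team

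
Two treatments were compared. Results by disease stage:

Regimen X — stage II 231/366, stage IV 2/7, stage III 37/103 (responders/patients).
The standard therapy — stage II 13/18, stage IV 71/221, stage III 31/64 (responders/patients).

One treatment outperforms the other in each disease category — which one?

Stage II: Regimen X 231/366 = 63.1%, the standard therapy 13/18 = 72.2% → the standard therapy
Stage IV: Regimen X 2/7 = 28.6%, the standard therapy 71/221 = 32.1% → the standard therapy
Stage III: Regimen X 37/103 = 35.9%, the standard therapy 31/64 = 48.4% → the standard therapy
The standard therapy has the higher rate in all 3 groups.

the standard therapy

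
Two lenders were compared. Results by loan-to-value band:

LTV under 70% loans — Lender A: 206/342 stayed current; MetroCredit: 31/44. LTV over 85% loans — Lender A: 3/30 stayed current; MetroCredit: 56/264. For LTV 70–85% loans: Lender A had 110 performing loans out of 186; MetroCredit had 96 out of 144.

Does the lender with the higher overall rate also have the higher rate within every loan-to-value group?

LTV under 70%: Lender A 206/342 = 60.2%, MetroCredit 31/44 = 70.5% → MetroCredit
LTV over 85%: Lender A 3/30 = 10.0%, MetroCredit 56/264 = 21.2% → MetroCredit
LTV 70–85%: Lender A 110/186 = 59.1%, MetroCredit 96/144 = 66.7% → MetroCredit
Overall: Lender A 319/558 = 57.2%, MetroCredit 183/452 = 40.5% → Lender A
MetroCredit wins each loan-to-value group but Lender A wins overall — the comparison reverses. MetroCredit's loans skew toward LTV over 85%, which has a lower base rate.

No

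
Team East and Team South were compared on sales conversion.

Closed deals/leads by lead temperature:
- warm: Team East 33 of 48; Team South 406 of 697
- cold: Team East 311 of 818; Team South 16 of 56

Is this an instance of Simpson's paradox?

Yes

Warm: Team East 33/48 = 68.8%, Team South 406/697 = 58.2% → Team East
Cold: Team East 311/818 = 38.0%, Team South 16/56 = 28.6% → Team East
Overall: Team East 344/866 = 39.7%, Team South 422/753 = 56.0% → Team South
Team East wins each lead group but Team South wins overall — the comparison reverses. Team East's leads skew toward cold, which has a lower base rate.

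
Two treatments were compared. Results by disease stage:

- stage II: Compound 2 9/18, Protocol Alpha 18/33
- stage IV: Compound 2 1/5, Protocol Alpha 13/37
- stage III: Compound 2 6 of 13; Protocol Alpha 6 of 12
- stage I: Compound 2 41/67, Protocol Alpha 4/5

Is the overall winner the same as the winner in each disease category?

No

Stage II: Compound 2 9/18 = 50.0%, Protocol Alpha 18/33 = 54.5% → Protocol Alpha
Stage IV: Compound 2 1/5 = 20.0%, Protocol Alpha 13/37 = 35.1% → Protocol Alpha
Stage III: Compound 2 6/13 = 46.2%, Protocol Alpha 6/12 = 50.0% → Protocol Alpha
Stage I: Compound 2 41/67 = 61.2%, Protocol Alpha 4/5 = 80.0% → Protocol Alpha
Overall: Compound 2 57/103 = 55.3%, Protocol Alpha 41/87 = 47.1% → Compound 2
Protocol Alpha wins each disease group but Compound 2 wins overall — the comparison reverses. Protocol Alpha's patients skew toward stage IV, which has a lower base rate.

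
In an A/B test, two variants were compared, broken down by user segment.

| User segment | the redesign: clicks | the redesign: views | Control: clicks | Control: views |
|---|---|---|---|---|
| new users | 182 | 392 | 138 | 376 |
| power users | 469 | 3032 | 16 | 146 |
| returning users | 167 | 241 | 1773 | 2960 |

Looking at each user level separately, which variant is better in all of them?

New users: the redesign 182/392 = 46.4%, Control 138/376 = 36.7% → the redesign
Power users: the redesign 469/3032 = 15.5%, Control 16/146 = 11.0% → the redesign
Returning users: the redesign 167/241 = 69.3%, Control 1773/2960 = 59.9% → the redesign
The redesign has the higher rate in all 3 groups.

the redesign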